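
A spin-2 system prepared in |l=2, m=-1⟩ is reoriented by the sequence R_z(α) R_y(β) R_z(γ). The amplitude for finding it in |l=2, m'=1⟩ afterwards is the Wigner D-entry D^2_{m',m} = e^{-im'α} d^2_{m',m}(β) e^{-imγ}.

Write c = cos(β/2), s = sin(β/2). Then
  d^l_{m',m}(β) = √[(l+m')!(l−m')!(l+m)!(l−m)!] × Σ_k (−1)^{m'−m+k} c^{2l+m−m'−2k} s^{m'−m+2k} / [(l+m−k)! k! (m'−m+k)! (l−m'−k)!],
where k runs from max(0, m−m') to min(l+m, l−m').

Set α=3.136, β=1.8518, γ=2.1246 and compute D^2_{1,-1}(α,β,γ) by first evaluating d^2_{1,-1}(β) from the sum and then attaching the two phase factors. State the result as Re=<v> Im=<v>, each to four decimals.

Re=0.1509 Im=-0.2411

First d^2_{1,-1}(β=1.8518), then the phase factors e^{-i(1)α} and e^{-i(-1)γ}:
c=cos(1.8518/2)=0.601116, s=sin(1.8518/2)=0.799162; N=√[6·1·1·6]=6.000000
The bounds max(0,m−m')=0 and min(l+m,l−m')=1 give 2 terms
  k=0: (−1)^2·6.0000/(2)·0.6011^2·0.7992^2 = +0.692320
  k=1: (−1)^3·6.0000/(6)·0.6011^0·0.7992^4 = -0.407887
d^2_{1,-1}(1.8518) = +0.692320 -0.407887 = +0.284434
D = (-0.999984-0.005593i)·(+0.284434)·(-0.525926+0.850530i) = +0.150942-0.241079i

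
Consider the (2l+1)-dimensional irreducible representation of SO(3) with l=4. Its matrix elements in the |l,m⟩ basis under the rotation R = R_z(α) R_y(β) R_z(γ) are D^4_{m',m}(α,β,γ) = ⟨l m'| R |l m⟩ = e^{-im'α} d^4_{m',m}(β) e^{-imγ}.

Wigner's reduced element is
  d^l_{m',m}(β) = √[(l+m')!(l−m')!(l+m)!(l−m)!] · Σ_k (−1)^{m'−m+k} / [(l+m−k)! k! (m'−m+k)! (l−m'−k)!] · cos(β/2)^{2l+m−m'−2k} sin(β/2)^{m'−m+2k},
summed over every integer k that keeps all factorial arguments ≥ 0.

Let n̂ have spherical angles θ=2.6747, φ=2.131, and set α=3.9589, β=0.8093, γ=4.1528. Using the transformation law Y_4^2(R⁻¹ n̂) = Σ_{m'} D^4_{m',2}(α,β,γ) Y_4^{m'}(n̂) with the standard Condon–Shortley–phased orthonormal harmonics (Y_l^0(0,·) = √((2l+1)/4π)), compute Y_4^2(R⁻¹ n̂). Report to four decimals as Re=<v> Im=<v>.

Need the full column D^4_{m',2} for m'=−4..4 at α=3.9589, β=0.8093, γ=4.1528.
cos(β/2)=0.919240, sin(β/2)=0.393697
d^4_{-4,2}: single k=6 term ⇒ +0.016650;  D = +0.005300+0.015784i
d^4_{-3,2}: k∈[5..6] ⇒ +0.082468 -0.005042 = +0.077425;  D = -0.070393-0.032242i
d^4_{-2,2}: k∈[4..6] ⇒ +0.257310 -0.037758 +0.000577 = +0.220128;  D = +0.203782-0.083242i
d^4_{-1,2}: k∈[3..5] ⇒ +0.566431 -0.155849 +0.005717 = +0.416299;  D = -0.148865+0.388772i
d^4_{0,2}: k∈[2..4] ⇒ +0.887196 -0.433965 +0.029851 = +0.483082;  D = -0.210828-0.434649i
d^4_{1,2}: k∈[1..3] ⇒ +0.926407 -0.849646 +0.103899 = +0.180660;  D = +0.172491+0.053711i
d^4_{2,2}: k∈[0..2] ⇒ +0.509838 -1.122225 +0.257310 = -0.355077;  D = +0.308944-0.175023i
d^4_{3,2}: k∈[0..1] ⇒ -0.817014 +0.449590 = -0.367424;  D = -0.086642+0.357062i
d^4_{4,2}: single k=0 term ⇒ +0.494854;  D = +0.270884+0.414129i
Y_4^{m'}(θ=2.6747,φ=2.131) and Σ D·Y over m':
  (+0.0053+0.0158i)·(-0.0113-0.0142i)  (-0.0704-0.0322i)·(-0.1013+0.0112i)  (+0.2038-0.0832i)·(-0.1352+0.2796i)  (-0.1489+0.3888i)·(+0.2609+0.4159i)  (-0.2108-0.4346i)·(+0.1410+0.0000i)  (+0.1725+0.0537i)·(-0.2609+0.4159i)  (+0.3089-0.1750i)·(-0.1352-0.2796i)  (-0.0866+0.3571i)·(+0.1013+0.0112i)  (+0.2709+0.4141i)·(-0.0113+0.0142i)
Y_4^2(R⁻¹ n̂) = -0.406605+0.078091i

Re=-0.4066 Im=0.0781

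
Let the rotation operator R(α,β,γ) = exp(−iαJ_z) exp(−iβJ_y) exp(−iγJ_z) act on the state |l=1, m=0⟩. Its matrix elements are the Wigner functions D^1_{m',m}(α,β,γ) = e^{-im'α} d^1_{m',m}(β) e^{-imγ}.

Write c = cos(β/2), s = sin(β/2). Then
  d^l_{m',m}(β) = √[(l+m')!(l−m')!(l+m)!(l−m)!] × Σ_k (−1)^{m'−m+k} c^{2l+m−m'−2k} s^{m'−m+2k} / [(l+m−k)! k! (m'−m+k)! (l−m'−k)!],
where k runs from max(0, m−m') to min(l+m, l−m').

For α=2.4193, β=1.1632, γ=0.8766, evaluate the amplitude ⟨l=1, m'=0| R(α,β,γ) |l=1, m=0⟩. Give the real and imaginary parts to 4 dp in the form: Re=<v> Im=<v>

D^1_{0,0}(2.4193,1.1632,0.8766) = e^{-i·0·2.4193}·d^1_{0,0}(1.1632)·e^{-i·0·0.8766}. Compute d first:
Half-angle: c=0.835585, s=0.549362. N=√(1·1·1·1)=1.000000
k: max(0,(0)−(0))=0 … min(1+(0),1−(0))=1
  k=0: (−1)^0·1.0000/(1)·0.8356^2·0.5494^0 = +0.698202
  k=1: (−1)^1·1.0000/(1)·0.8356^0·0.5494^2 = -0.301798
d^1_{0,0}(1.1632) = +0.698202 -0.301798 = +0.396404
D = (+1.000000+0.000000i)·(+0.396404)·(+1.000000+0.000000i) = +0.396404+0.000000i

Re=0.3964 Im=0.0000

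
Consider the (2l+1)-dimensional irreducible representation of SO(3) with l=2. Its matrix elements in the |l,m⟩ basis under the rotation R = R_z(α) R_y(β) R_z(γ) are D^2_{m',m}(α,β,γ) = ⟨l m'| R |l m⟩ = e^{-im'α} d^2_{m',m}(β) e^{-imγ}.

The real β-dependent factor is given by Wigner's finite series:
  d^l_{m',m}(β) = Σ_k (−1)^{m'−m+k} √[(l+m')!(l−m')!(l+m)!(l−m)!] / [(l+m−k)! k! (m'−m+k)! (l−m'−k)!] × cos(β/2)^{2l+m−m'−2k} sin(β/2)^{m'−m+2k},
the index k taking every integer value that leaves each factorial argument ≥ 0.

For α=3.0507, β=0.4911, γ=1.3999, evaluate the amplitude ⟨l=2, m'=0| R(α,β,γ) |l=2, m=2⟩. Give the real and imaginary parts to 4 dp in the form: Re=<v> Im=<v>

D^2_{0,2}(3.0507,0.4911,1.3999) = e^{-i·0·3.0507}·d^2_{0,2}(0.4911)·e^{-i·2·1.3999}. Compute d first:
c=cos(0.4911/2)=0.970004, s=sin(0.4911/2)=0.243090; N=√[2·2·24·1]=9.797959
k: max(0,(2)−(0))=2 … min(2+(2),2−(0))=2
  k=2: (−1)^0·9.7980/(4)·0.9700^2·0.2431^2 = +0.136193
d^2_{0,2}(0.4911) = +0.136193
Attach z-rotation phases: D = e^{-i(0)(3.0507)}·(+0.136193)·e^{-i(2)(1.3999)} = -0.128315-0.045649i

Re=-0.1283 Im=-0.0456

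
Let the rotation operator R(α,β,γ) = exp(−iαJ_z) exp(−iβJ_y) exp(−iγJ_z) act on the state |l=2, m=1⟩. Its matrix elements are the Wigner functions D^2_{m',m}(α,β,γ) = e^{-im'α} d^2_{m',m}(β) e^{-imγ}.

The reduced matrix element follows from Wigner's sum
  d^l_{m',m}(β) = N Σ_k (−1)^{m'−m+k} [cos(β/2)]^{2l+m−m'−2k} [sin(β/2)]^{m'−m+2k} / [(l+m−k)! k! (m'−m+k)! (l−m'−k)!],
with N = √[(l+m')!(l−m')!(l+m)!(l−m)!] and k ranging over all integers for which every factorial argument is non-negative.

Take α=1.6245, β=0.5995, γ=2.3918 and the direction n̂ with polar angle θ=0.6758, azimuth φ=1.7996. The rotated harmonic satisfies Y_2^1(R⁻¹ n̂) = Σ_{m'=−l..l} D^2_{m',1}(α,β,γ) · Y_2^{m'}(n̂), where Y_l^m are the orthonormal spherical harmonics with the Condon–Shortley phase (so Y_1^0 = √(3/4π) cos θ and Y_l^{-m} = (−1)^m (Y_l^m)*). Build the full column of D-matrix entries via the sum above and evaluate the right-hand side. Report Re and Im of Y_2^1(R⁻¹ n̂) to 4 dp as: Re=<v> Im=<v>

Re=-0.0186 Im=0.0968

Need the full column D^2_{m',1} for m'=−2..2 at α=1.6245, β=0.5995, γ=2.3918.
cos(β/2)=0.955410, sin(β/2)=0.295281
d^2_{-2,1}: single k=3 term ⇒ +0.049196;  D = +0.032201+0.037193i
d^2_{-1,1}: k∈[2..3] ⇒ +0.238766 -0.007602 = +0.231164;  D = +0.166389-0.160473i
d^2_{0,1}: k∈[1..2] ⇒ +0.630785 -0.060252 = +0.570533;  D = -0.417533-0.388811i
d^2_{1,1}: k∈[0..1] ⇒ +0.833220 -0.238766 = +0.594454;  D = -0.381176+0.456158i
d^2_{2,1}: single k=0 term ⇒ -0.515034;  D = -0.412372-0.308560i
Y_2^{m'}(θ=0.6758,φ=1.7996) and Σ D·Y over m':
  (+0.0322+0.0372i)·(-0.1356+0.0668i)  (+0.1664-0.1605i)·(-0.0855-0.3672i)  (-0.4175-0.3888i)·(+0.2606+0.0000i)  (-0.3812+0.4562i)·(+0.0855-0.3672i)  (-0.4124-0.3086i)·(-0.1356-0.0668i)
Y_2^1(R⁻¹ n̂) = -0.018584+0.096772i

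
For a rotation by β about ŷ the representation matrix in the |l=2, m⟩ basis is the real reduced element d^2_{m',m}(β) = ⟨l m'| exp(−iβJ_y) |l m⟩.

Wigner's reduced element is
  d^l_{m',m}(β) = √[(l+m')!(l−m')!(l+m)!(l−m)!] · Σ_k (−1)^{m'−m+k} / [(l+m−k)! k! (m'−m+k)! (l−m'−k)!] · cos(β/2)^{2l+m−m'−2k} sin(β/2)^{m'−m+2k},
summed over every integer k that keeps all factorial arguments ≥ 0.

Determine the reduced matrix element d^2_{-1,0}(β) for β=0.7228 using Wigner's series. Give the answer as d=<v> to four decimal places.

d^2_{-1,0}(β=0.7228) via Wigner's sum:
With c≡cos(β/2)=0.935403 and s≡sin(β/2)=0.353584, N=[1·6·2·2]^{1/2}=4.898979
The bounds max(0,m−m')=1 and min(l+m,l−m')=2 give 2 terms
  k=1: (−1)^0·4.8990/(2)·0.9354^3·0.3536^1 = +0.708866
  k=2: (−1)^1·4.8990/(2)·0.9354^1·0.3536^3 = -0.101287
d^2_{-1,0}(0.7228) = +0.708866 -0.101287 = +0.607580

d=0.6076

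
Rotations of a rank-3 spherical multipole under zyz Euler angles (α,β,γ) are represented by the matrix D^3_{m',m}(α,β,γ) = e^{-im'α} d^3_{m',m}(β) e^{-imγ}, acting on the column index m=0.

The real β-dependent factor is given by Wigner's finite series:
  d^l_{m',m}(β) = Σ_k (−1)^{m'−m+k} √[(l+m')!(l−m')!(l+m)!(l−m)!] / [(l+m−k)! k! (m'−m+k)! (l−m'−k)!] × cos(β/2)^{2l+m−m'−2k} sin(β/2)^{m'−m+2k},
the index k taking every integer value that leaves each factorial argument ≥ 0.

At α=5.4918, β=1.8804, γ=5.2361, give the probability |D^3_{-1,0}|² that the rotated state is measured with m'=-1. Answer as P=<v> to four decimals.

P=0.0488

First d^3_{-1,0}(β=1.8804), then the phase factors e^{-i(-1)α} and e^{-i(0)γ}:
c=cos(1.8804/2)=0.589627, s=sin(1.8804/2)=0.807676; N=√[2·24·6·6]=41.569219
Admissible k: 1..3 (factorial args all ≥0)
  k=1: (−1)^0·41.5692/(12)·0.5896^5·0.8077^1 = +0.199394
  k=2: (−1)^1·41.5692/(4)·0.5896^3·0.8077^3 = -1.122418
  k=3: (−1)^2·41.5692/(12)·0.5896^1·0.8077^5 = +0.702027
d^3_{-1,0}(1.8804) = +0.199394 -1.122418 +0.702027 = -0.220997
|D^3_{-1,0}|² = |d^3_{-1,0}(β)|² = (-0.220997)² = 0.048839 (the z-rotation phases have unit modulus)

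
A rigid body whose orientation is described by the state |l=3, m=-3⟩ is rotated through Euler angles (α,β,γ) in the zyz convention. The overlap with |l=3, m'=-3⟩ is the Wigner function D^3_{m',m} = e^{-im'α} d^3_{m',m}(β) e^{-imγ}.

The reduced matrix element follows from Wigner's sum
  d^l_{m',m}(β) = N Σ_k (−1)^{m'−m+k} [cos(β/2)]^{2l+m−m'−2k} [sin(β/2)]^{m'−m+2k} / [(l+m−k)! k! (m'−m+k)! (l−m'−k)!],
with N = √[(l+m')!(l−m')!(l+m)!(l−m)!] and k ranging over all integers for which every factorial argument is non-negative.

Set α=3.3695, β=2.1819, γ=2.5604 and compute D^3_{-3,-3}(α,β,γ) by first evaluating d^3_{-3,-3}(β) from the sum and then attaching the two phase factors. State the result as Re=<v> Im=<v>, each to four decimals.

Re=0.0047 Im=-0.0084

First d^3_{-3,-3}(β=2.1819), then the phase factors e^{-i(-3)α} and e^{-i(-3)γ}:
Half-angle: c=0.461643, s=0.887066. N=√(1·720·1·720)=720.000000
The bounds max(0,m−m')=0 and min(l+m,l−m')=0 give 1 term
  k=0: (−1)^0·720.0000/(720)·0.4616^6·0.8871^0 = +0.009679
d^3_{-3,-3}(2.1819) = +0.009679
D = (-0.775227-0.631683i)·(+0.009679)·(+0.171923+0.985110i) = +0.004733-0.008443i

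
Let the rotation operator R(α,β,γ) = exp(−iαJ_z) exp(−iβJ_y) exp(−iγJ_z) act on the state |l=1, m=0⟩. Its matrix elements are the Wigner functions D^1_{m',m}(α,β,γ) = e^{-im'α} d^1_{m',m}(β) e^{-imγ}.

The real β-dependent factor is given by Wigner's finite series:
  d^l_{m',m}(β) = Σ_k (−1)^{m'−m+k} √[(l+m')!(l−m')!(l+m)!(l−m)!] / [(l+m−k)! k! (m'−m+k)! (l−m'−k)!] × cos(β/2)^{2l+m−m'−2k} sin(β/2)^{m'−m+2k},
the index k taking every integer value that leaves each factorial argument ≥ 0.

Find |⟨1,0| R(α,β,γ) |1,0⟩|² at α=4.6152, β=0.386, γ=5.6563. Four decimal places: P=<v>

P=0.8583

Split into d^1_{0,0}(β=0.386) × two z-phases.
Half-angle: c=0.981433, s=0.191804. N=√(1·1·1·1)=1.000000
k: max(0,(0)−(0))=0 … min(1+(0),1−(0))=1
  k=0: (−1)^0·1.0000/(1)·0.9814^2·0.1918^0 = +0.963211
  k=1: (−1)^1·1.0000/(1)·0.9814^0·0.1918^2 = -0.036789
d^1_{0,0}(0.386) = +0.963211 -0.036789 = +0.926422
|D^1_{0,0}|² = |d^1_{0,0}(β)|² = (+0.926422)² = 0.858258 (the z-rotation phases have unit modulus)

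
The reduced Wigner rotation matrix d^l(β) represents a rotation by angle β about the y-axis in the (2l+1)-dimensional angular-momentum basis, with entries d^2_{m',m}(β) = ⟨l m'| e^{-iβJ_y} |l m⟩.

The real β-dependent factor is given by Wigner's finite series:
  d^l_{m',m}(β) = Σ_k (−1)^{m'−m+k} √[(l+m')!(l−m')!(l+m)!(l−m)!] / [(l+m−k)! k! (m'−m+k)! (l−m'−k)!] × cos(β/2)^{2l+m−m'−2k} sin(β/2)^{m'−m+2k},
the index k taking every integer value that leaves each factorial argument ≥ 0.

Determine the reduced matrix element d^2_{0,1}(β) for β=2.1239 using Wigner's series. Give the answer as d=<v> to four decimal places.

d=-0.5475

d^2_{0,1}(β=2.1239) via Wigner's sum:
Half-angle: c=0.487170, s=0.873307. N=√(2·2·6·1)=4.898979
k∈{1,2} keeps every argument non-negative
  k=1: (−1)^0·4.8990/(2)·0.4872^3·0.8733^1 = +0.247334
  k=2: (−1)^1·4.8990/(2)·0.4872^1·0.8733^3 = -0.794799
d^2_{0,1}(2.1239) = +0.247334 -0.794799 = -0.547465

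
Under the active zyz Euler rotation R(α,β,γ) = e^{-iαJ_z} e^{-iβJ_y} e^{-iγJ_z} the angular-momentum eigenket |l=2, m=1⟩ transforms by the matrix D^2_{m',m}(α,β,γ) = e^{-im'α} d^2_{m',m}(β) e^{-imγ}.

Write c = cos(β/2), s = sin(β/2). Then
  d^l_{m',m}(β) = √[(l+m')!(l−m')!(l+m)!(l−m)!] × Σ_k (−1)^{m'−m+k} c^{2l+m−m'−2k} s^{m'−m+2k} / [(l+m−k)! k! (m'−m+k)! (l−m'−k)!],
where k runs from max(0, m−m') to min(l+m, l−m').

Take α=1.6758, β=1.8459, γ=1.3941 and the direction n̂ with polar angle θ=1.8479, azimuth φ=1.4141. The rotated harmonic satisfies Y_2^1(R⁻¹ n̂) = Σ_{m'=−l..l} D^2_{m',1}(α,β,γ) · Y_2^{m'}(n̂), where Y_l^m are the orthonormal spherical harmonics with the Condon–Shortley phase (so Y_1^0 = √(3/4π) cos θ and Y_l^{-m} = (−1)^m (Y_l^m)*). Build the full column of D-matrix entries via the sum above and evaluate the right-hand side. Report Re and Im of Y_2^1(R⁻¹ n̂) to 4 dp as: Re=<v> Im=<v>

Re=0.1819 Im=0.0408

Need the full column D^2_{m',1} for m'=−2..2 at α=1.6758, β=1.8459, γ=1.3941.
cos(β/2)=0.603470, sin(β/2)=0.797385
d^2_{-2,1}: single k=3 term ⇒ +0.611915;  D = -0.230776+0.566729i
d^2_{-1,1}: k∈[2..3] ⇒ +0.694656 -0.404271 = +0.290385;  D = +0.278939+0.080724i
d^2_{0,1}: k∈[1..2] ⇒ +0.429252 -0.749439 = -0.320187;  D = -0.056282+0.315202i
d^2_{1,1}: k∈[0..1] ⇒ +0.132625 -0.694656 = -0.562031;  D = +0.560588+0.040259i
d^2_{2,1}: single k=0 term ⇒ -0.350483;  D = -0.011673-0.350288i
Y_2^{m'}(θ=1.8479,φ=1.4141) and Σ D·Y over m':
  (-0.2308+0.5667i)·(-0.3400-0.1102i)  (+0.2789+0.0807i)·(-0.0317+0.2008i)  (-0.0563+0.3152i)·(-0.2446+0.0000i)  (+0.5606+0.0403i)·(+0.0317+0.2008i)  (-0.0117-0.3503i)·(-0.3400+0.1102i)
Y_2^1(R⁻¹ n̂) = +0.181859+0.040754i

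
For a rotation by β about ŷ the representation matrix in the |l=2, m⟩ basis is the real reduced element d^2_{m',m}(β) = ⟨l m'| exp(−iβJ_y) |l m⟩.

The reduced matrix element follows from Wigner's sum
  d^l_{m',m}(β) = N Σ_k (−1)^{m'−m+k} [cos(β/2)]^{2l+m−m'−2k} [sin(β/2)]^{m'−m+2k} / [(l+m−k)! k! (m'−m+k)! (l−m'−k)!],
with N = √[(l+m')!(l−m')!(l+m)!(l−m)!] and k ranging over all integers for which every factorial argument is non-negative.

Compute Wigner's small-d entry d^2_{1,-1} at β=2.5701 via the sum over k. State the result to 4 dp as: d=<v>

d^2_{1,-1}(β=2.5701) via Wigner's sum:
With c≡cos(β/2)=0.281874 and s≡sin(β/2)=0.959452, N=[6·1·1·6]^{1/2}=6.000000
k: max(0,(-1)−(1))=0 … min(2+(-1),2−(1))=1
  k=0: (−1)^2·6.0000/(2)·0.2819^2·0.9595^2 = +0.219420
  k=1: (−1)^3·6.0000/(6)·0.2819^0·0.9595^4 = -0.847407
d^2_{1,-1}(2.5701) = +0.219420 -0.847407 = -0.627987

d=-0.6280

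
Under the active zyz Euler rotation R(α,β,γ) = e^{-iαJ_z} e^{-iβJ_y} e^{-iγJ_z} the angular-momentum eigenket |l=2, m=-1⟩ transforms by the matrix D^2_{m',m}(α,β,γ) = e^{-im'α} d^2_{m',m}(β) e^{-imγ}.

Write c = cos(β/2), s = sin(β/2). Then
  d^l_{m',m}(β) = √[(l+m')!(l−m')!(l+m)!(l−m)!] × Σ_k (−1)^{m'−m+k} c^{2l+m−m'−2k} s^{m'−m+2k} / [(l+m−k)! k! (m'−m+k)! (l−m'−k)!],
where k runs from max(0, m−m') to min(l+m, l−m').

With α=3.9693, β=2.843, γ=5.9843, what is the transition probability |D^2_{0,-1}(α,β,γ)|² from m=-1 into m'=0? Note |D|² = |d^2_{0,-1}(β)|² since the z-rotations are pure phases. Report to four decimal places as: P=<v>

P=0.1186

Split into d^2_{0,-1}(β=2.843) × two z-phases.
c=cos(2.843/2)=0.148742, s=sin(2.843/2)=0.988876; N=√[2·2·1·6]=4.898979
Admissible k: 0..1 (factorial args all ≥0)
  k=0: (−1)^1·4.8990/(2)·0.1487^3·0.9889^1 = -0.007971
  k=1: (−1)^2·4.8990/(2)·0.1487^1·0.9889^3 = +0.352319
d^2_{0,-1}(2.843) = -0.007971 +0.352319 = +0.344348
|D^2_{0,-1}|² = |d^2_{0,-1}(β)|² = (+0.344348)² = 0.118575 (the z-rotation phases have unit modulus)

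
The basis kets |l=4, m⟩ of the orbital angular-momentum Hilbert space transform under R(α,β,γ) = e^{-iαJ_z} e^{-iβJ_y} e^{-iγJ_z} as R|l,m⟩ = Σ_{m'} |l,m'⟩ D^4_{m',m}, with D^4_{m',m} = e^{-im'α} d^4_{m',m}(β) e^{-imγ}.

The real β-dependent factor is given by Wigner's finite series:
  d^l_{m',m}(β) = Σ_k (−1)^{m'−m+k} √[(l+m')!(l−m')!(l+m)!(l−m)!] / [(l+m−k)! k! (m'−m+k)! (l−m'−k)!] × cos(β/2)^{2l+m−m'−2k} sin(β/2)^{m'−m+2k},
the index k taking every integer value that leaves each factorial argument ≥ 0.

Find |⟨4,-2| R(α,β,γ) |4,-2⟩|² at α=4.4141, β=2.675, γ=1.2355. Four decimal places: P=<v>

P=0.0013

First d^4_{-2,-2}(β=2.675), then the phase factors e^{-i(-2)α} and e^{-i(-2)γ}:
With c≡cos(β/2)=0.231186 and s≡sin(β/2)=0.972910, N=[2·720·2·720]^{1/2}=1440.000000
k: max(0,(-2)−(-2))=0 … min(4+(-2),4−(-2))=2
  k=0: (−1)^0·1440.0000/(1440)·0.2312^8·0.9729^0 = +0.000008
  k=1: (−1)^1·1440.0000/(120)·0.2312^6·0.9729^2 = -0.001734
  k=2: (−1)^2·1440.0000/(96)·0.2312^4·0.9729^4 = +0.038391
d^4_{-2,-2}(2.675) = +0.000008 -0.001734 +0.038391 = +0.036665
|D^4_{-2,-2}|² = |d^4_{-2,-2}(β)|² = (+0.036665)² = 0.001344 (the z-rotation phases have unit modulus)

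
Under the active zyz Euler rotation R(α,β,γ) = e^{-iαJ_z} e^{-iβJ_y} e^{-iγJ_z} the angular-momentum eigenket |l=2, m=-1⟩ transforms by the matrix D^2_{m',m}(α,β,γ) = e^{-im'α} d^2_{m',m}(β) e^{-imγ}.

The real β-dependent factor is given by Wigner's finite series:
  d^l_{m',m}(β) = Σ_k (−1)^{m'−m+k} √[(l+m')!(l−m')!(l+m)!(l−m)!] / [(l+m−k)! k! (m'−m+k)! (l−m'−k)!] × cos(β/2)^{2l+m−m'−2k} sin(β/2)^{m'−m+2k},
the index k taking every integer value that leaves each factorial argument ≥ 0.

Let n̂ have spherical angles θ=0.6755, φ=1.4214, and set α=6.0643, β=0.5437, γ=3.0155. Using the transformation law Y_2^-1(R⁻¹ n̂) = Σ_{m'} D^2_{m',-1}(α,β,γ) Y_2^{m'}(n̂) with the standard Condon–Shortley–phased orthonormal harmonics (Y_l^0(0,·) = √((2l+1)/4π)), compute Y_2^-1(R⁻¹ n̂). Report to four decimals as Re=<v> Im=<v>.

Re=0.2572 Im=0.2809

Need the full column D^2_{m',-1} for m'=−2..2 at α=6.0643, β=0.5437, γ=3.0155.
cos(β/2)=0.963276, sin(β/2)=0.268514
d^2_{-2,-1}: single k=1 term ⇒ +0.480008;  D = -0.405701+0.256543i
d^2_{-1,-1}: k∈[0..1] ⇒ +0.860999 -0.200704 = +0.660295;  D = -0.621392+0.223296i
d^2_{0,-1}: k∈[0..1] ⇒ -0.587888 +0.045680 = -0.542208;  D = +0.537903-0.068187i
d^2_{1,-1}: k∈[0..1] ⇒ +0.200704 -0.005198 = +0.195506;  D = -0.194665-0.018115i
d^2_{2,-1}: single k=0 term ⇒ -0.037298;  D = +0.035501+0.011438i
Y_2^{m'}(θ=0.6755,φ=1.4214) and Σ D·Y over m':
  (-0.4057+0.2565i)·(-0.1443-0.0445i)  (-0.6214+0.2233i)·(+0.0561-0.3728i)  (+0.5379-0.0682i)·(+0.2608+0.0000i)  (-0.1947-0.0181i)·(-0.0561-0.3728i)  (+0.0355+0.0114i)·(-0.1443+0.0445i)
Y_2^-1(R⁻¹ n̂) = +0.257182+0.280906i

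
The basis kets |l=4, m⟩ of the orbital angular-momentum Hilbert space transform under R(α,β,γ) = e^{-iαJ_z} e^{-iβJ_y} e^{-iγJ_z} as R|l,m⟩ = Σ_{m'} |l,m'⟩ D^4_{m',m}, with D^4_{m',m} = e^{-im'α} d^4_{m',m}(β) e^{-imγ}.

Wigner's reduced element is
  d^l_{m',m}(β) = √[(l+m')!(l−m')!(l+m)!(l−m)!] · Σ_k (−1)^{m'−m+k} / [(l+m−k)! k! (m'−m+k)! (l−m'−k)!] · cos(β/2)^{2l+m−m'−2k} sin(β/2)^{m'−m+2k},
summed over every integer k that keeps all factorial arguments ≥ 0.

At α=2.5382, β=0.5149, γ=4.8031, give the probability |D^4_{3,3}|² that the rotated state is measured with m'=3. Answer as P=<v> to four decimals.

Split into d^4_{3,3}(β=0.5149) × two z-phases.
Half-angle: c=0.967042, s=0.254615. N=√(5040·1·5040·1)=5040.000000
The bounds max(0,m−m')=0 and min(l+m,l−m')=1 give 2 terms
  k=0: (−1)^0·5040.0000/(5040)·0.9670^8·0.2546^0 = +0.764829
  k=1: (−1)^1·5040.0000/(720)·0.9670^6·0.2546^2 = -0.371142
d^4_{3,3}(0.5149) = +0.764829 -0.371142 = +0.393686
|D^4_{3,3}|² = |d^4_{3,3}(β)|² = (+0.393686)² = 0.154989 (the z-rotation phases have unit modulus)

P=0.1550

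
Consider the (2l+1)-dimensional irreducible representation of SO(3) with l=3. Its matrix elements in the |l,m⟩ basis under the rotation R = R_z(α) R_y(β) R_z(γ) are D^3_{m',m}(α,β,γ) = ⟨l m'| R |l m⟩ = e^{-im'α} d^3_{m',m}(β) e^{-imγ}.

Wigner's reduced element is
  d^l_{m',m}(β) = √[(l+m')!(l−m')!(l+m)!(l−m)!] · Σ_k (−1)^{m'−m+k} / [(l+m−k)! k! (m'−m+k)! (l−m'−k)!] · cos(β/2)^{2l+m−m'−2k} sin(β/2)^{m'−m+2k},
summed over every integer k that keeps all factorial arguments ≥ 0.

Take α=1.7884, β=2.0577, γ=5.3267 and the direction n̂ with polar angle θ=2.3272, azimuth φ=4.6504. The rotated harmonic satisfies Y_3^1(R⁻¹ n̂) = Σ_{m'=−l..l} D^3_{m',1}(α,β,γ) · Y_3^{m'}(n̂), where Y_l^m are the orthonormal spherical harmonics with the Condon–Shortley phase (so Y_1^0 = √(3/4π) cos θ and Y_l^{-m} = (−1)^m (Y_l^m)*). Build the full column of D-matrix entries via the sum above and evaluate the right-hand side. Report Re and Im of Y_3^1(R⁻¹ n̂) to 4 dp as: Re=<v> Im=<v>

Re=0.0677 Im=0.1590

Need the full column D^3_{m',1} for m'=−3..3 at α=1.7884, β=2.0577, γ=5.3267.
cos(β/2)=0.515804, sin(β/2)=0.856706
d^3_{-3,1}: single k=4 term ⇒ +0.555065;  D = +0.554654+0.021365i
d^3_{-2,1}: k∈[3..4] ⇒ +0.545734 -0.752740 = -0.207006;  D = +0.036878+0.203695i
d^3_{-1,1}: k∈[2..4] ⇒ +0.311713 -1.146537 +0.395359 = -0.439464;  D = +0.405335-0.169802i
d^3_{0,1}: k∈[1..3] ⇒ +0.108355 -0.896733 +0.824585 = +0.036207;  D = +0.020870+0.029588i
d^3_{1,1}: k∈[0..2] ⇒ +0.018833 -0.415618 +0.859903 = +0.463118;  D = +0.311892-0.342347i
d^3_{2,1}: k∈[0..1] ⇒ -0.098914 +0.545734 = +0.446820;  D = -0.387475-0.222511i
d^3_{3,1}: single k=0 term ⇒ +0.201210;  D = -0.060168+0.192004i
Y_3^{m'}(θ=2.3272,φ=4.6504) and Σ D·Y over m':
  (+0.5547+0.0214i)·(+0.0297-0.1578i)  (+0.0369+0.2037i)·(+0.3682+0.0459i)  (+0.4053-0.1698i)·(-0.0197+0.3179i)  (+0.0209+0.0296i)·(+0.1652+0.0000i)  (+0.3119-0.3423i)·(+0.0197+0.3179i)  (-0.3875-0.2225i)·(+0.3682-0.0459i)  (-0.0602+0.1920i)·(-0.0297-0.1578i)
Y_3^1(R⁻¹ n̂) = +0.067690+0.158967i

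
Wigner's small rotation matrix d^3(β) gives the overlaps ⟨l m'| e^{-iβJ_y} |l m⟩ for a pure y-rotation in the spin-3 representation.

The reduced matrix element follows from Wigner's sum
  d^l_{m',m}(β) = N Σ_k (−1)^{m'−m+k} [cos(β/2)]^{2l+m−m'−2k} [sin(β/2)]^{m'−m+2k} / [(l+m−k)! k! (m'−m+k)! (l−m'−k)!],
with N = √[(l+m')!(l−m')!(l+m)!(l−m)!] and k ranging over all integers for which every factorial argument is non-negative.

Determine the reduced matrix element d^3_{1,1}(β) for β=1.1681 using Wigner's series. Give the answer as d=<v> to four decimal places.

d=-0.4550

d^3_{1,1}(β=1.1681) via Wigner's sum:
With c≡cos(β/2)=0.834236 and s≡sin(β/2)=0.551407, N=[24·2·24·2]^{1/2}=48.000000
The bounds max(0,m−m')=0 and min(l+m,l−m')=2 give 3 terms
  k=0: (−1)^0·48.0000/(48)·0.8342^6·0.5514^0 = +0.337081
  k=1: (−1)^1·48.0000/(6)·0.8342^4·0.5514^2 = -1.178124
  k=2: (−1)^2·48.0000/(8)·0.8342^2·0.5514^4 = +0.386028
d^3_{1,1}(1.1681) = +0.337081 -1.178124 +0.386028 = -0.455015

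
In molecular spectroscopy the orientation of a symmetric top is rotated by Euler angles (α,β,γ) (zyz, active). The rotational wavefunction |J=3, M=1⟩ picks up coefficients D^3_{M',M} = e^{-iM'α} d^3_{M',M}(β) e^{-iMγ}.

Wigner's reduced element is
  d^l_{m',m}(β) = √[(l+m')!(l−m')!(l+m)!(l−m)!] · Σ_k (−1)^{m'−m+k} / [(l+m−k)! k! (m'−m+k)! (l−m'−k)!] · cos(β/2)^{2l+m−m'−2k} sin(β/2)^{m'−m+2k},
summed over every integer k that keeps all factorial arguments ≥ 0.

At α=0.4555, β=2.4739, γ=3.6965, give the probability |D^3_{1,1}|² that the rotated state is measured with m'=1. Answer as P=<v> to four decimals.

First d^3_{1,1}(β=2.4739), then the phase factors e^{-i(1)α} and e^{-i(1)γ}:
With c≡cos(β/2)=0.327679 and s≡sin(β/2)=0.944789, N=[24·2·24·2]^{1/2}=48.000000
k: max(0,(1)−(1))=0 … min(3+(1),3−(1))=2
  k=0: (−1)^0·48.0000/(48)·0.3277^6·0.9448^0 = +0.001238
  k=1: (−1)^1·48.0000/(6)·0.3277^4·0.9448^2 = -0.082330
  k=2: (−1)^2·48.0000/(8)·0.3277^2·0.9448^4 = +0.513321
d^3_{1,1}(2.4739) = +0.001238 -0.082330 +0.513321 = +0.432229
|D^3_{1,1}|² = |d^3_{1,1}(β)|² = (+0.432229)² = 0.186822 (the z-rotation phases have unit modulus)

P=0.1868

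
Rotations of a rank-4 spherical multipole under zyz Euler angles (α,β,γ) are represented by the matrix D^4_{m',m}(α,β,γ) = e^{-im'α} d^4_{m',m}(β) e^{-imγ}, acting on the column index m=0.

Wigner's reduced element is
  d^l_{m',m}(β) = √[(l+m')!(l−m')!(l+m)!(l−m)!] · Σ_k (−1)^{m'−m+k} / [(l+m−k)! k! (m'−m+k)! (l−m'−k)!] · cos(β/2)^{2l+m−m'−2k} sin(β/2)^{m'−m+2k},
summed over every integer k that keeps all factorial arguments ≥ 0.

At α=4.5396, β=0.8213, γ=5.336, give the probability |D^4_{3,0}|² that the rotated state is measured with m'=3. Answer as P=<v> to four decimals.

First d^4_{3,0}(β=0.8213), then the phase factors e^{-i(3)α} and e^{-i(0)γ}:
Half-angle: c=0.916862, s=0.399205. N=√(5040·1·24·24)=1703.830978
Admissible k: 0..1 (factorial args all ≥0)
  k=0: (−1)^3·1703.8310/(144)·0.9169^5·0.3992^3 = -0.487722
  k=1: (−1)^4·1703.8310/(144)·0.9169^3·0.3992^5 = +0.092461
d^4_{3,0}(0.8213) = -0.487722 +0.092461 = -0.395261
|D^4_{3,0}|² = |d^4_{3,0}(β)|² = (-0.395261)² = 0.156231 (the z-rotation phases have unit modulus)

P=0.1562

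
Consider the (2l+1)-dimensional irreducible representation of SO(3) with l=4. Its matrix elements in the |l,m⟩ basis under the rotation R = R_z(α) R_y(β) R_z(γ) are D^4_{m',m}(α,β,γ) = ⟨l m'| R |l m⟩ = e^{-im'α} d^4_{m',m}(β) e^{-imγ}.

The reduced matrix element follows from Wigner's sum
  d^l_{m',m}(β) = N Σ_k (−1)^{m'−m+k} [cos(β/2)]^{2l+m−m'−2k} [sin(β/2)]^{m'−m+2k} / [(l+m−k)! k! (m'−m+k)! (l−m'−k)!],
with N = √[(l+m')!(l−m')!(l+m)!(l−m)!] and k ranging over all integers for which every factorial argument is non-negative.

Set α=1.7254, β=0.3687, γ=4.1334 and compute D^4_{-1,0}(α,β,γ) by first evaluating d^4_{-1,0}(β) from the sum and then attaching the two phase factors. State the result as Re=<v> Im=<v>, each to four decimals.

Re=-0.0894 Im=0.5739

D^4_{-1,0}(1.7254,0.3687,4.1334) = e^{-i·-1·1.7254}·d^4_{-1,0}(0.3687)·e^{-i·0·4.1334}. Compute d first:
c=cos(0.3687/2)=0.983056, s=sin(0.3687/2)=0.183308; N=√[6·120·24·24]=643.987578
The bounds max(0,m−m')=1 and min(l+m,l−m')=4 give 4 terms
  k=1: (−1)^0·643.9876/(144)·0.9831^7·0.1833^1 = +0.727348
  k=2: (−1)^1·643.9876/(24)·0.9831^5·0.1833^3 = -0.151739
  k=3: (−1)^2·643.9876/(24)·0.9831^3·0.1833^5 = +0.005276
  k=4: (−1)^3·643.9876/(144)·0.9831^1·0.1833^7 = -0.000031
d^4_{-1,0}(0.3687) = +0.727348 -0.151739 +0.005276 -0.000031 = +0.580854
D = (-0.153989+0.988073i)·(+0.580854)·(+1.000000+0.000000i) = -0.089445+0.573926i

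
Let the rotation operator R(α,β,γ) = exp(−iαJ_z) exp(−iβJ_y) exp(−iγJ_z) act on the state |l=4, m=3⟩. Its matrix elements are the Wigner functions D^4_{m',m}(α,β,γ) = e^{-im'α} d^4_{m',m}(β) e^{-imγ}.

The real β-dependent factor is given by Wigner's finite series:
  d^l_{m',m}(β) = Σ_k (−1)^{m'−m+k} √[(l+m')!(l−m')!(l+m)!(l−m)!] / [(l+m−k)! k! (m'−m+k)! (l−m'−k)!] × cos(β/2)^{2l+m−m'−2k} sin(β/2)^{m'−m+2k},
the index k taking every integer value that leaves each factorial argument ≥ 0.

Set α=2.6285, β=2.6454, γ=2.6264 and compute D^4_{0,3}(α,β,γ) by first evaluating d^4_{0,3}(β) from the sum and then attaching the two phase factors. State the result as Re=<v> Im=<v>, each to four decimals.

Re=0.0035 Im=0.1403

D^4_{0,3}(2.6285,2.6454,2.6264) = e^{-i·0·2.6285}·d^4_{0,3}(2.6454)·e^{-i·3·2.6264}. Compute d first:
c=cos(2.6454/2)=0.245559, s=sin(2.6454/2)=0.969382; N=√[24·24·5040·1]=1703.830978
Admissible k: 3..4 (factorial args all ≥0)
  k=3: (−1)^0·1703.8310/(144)·0.2456^5·0.9694^3 = +0.009623
  k=4: (−1)^1·1703.8310/(144)·0.2456^3·0.9694^5 = -0.149970
d^4_{0,3}(2.6454) = +0.009623 -0.149970 = -0.140347
Phases: e^{-i·(0)·2.6285}=+1.000000+0.000000i, e^{-i·(3)·2.6264}=-0.025216-0.999682i ⇒ D=+0.003539+0.140302i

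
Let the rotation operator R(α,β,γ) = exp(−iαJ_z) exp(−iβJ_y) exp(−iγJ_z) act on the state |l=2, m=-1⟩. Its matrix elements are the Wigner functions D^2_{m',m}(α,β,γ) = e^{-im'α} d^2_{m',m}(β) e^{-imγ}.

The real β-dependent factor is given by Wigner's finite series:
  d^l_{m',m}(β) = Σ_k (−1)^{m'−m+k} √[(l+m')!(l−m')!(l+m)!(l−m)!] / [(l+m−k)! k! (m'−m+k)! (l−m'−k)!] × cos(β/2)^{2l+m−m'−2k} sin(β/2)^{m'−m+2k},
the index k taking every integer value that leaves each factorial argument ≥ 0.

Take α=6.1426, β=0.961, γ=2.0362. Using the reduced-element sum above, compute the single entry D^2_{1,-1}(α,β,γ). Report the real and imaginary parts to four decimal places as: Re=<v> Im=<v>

Re=-0.2611 Im=0.3767

First d^2_{1,-1}(β=0.961), then the phase factors e^{-i(1)α} and e^{-i(-1)γ}:
With c≡cos(β/2)=0.886764 and s≡sin(β/2)=0.462223, N=[6·1·1·6]^{1/2}=6.000000
k∈{0,1} keeps every argument non-negative
  k=0: (−1)^2·6.0000/(2)·0.8868^2·0.4622^2 = +0.504011
  k=1: (−1)^3·6.0000/(6)·0.8868^0·0.4622^4 = -0.045646
d^2_{1,-1}(0.961) = +0.504011 -0.045646 = +0.458364
D = (+0.990134+0.140123i)·(+0.458364)·(-0.448784+0.893640i) = -0.261073+0.376748i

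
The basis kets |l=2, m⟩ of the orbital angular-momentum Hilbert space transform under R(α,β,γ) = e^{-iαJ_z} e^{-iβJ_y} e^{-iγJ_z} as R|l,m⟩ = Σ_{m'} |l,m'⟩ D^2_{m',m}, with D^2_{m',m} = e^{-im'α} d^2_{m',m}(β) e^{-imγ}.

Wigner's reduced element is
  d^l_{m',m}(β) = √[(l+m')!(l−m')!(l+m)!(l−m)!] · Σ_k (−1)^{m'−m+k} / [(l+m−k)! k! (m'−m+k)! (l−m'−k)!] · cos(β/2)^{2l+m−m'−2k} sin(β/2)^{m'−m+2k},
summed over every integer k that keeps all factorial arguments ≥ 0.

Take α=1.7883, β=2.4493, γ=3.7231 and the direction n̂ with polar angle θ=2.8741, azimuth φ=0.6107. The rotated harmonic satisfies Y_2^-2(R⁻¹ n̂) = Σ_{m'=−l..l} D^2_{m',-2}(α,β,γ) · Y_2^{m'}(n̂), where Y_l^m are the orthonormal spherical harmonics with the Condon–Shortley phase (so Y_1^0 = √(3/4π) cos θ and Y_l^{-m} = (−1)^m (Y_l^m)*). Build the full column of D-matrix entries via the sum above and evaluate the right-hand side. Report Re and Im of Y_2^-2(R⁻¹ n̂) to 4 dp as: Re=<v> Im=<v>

Need the full column D^2_{m',-2} for m'=−2..2 at α=1.7883, β=2.4493, γ=3.7231.
cos(β/2)=0.339275, sin(β/2)=0.940687
d^2_{-2,-2}: single k=0 term ⇒ +0.013250;  D = +0.000361-0.013245i
d^2_{-1,-2}: single k=0 term ⇒ -0.073474;  D = +0.072148-0.013896i
d^2_{0,-2}: single k=0 term ⇒ +0.249500;  D = +0.098945+0.229042i
d^2_{1,-2}: single k=0 term ⇒ -0.564830;  D = -0.457962+0.330611i
d^2_{2,-2}: single k=0 term ⇒ +0.783034;  D = -0.584537-0.521018i
Y_2^{m'}(θ=2.8741,φ=0.6107) and Σ D·Y over m':
  (+0.0004-0.0132i)·(+0.0092-0.0254i)  (+0.0721-0.0139i)·(-0.1613+0.1129i)  (+0.0989+0.2290i)·(+0.5647+0.0000i)  (-0.4580+0.3306i)·(+0.1613+0.1129i)  (-0.5845-0.5210i)·(+0.0092+0.0254i)
Y_2^-2(R⁻¹ n̂) = -0.057942+0.121582i

Re=-0.0579 Im=0.1216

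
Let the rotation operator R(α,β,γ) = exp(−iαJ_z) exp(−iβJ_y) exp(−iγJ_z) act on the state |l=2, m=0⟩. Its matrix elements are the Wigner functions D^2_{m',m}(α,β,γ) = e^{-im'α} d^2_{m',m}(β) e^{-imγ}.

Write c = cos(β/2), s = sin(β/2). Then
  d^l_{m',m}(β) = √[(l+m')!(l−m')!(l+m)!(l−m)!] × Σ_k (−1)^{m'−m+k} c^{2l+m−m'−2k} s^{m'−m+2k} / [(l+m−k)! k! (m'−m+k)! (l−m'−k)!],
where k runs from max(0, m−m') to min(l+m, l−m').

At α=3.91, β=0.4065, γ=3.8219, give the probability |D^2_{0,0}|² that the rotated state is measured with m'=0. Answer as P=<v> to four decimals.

First d^2_{0,0}(β=0.4065), then the phase factors e^{-i(0)α} and e^{-i(0)γ}:
Half-angle: c=0.979416, s=0.201853. N=√(2·2·2·2)=4.000000
k∈{0,1,2} keeps every argument non-negative
  k=0: (−1)^0·4.0000/(4)·0.9794^4·0.2019^0 = +0.920170
  k=1: (−1)^1·4.0000/(1)·0.9794^2·0.2019^2 = -0.156339
  k=2: (−1)^2·4.0000/(4)·0.9794^0·0.2019^4 = +0.001660
d^2_{0,0}(0.4065) = +0.920170 -0.156339 +0.001660 = +0.765492
|D^2_{0,0}|² = |d^2_{0,0}(β)|² = (+0.765492)² = 0.585978 (the z-rotation phases have unit modulus)

P=0.5860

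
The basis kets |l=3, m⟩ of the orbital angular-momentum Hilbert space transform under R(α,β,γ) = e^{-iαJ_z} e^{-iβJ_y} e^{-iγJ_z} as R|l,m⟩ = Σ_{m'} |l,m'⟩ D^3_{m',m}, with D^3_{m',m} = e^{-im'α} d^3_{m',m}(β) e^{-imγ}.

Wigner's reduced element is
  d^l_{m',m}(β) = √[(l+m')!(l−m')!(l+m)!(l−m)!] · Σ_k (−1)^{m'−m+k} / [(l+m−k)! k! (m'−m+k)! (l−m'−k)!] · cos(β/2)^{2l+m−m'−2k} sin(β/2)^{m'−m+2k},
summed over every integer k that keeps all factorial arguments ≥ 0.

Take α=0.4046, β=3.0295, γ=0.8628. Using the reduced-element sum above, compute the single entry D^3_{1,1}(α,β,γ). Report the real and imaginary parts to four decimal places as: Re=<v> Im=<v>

First d^3_{1,1}(β=3.0295), then the phase factors e^{-i(1)α} and e^{-i(1)γ}:
Half-angle: c=0.056017, s=0.998430. N=√(24·2·24·2)=48.000000
The bounds max(0,m−m')=0 and min(l+m,l−m')=2 give 3 terms
  k=0: (−1)^0·48.0000/(48)·0.0560^6·0.9984^0 = +0.000000
  k=1: (−1)^1·48.0000/(6)·0.0560^4·0.9984^2 = -0.000079
  k=2: (−1)^2·48.0000/(8)·0.0560^2·0.9984^4 = +0.018709
d^3_{1,1}(3.0295) = +0.000000 -0.000079 +0.018709 = +0.018631
D = (+0.919260-0.393651i)·(+0.018631)·(+0.650313-0.759666i) = +0.005566-0.017780i

Re=0.0056 Im=-0.0178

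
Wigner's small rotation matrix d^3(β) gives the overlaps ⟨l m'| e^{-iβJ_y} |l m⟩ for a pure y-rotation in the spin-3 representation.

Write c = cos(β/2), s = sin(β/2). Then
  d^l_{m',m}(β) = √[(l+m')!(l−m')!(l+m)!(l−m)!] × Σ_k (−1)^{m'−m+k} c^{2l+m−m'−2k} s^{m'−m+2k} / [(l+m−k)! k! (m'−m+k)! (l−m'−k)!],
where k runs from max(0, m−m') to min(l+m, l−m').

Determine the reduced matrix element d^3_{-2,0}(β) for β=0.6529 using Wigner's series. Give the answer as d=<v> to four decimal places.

d=0.4014

d^3_{-2,0}(β=0.6529) via Wigner's sum:
c=cos(0.6529/2)=0.947187, s=sin(0.6529/2)=0.320683; N=√[1·120·6·6]=65.726707
k∈{2,3} keeps every argument non-negative
  k=2: (−1)^0·65.7267/(12)·0.9472^4·0.3207^2 = +0.453371
  k=3: (−1)^1·65.7267/(12)·0.9472^2·0.3207^4 = -0.051968
d^3_{-2,0}(0.6529) = +0.453371 -0.051968 = +0.401403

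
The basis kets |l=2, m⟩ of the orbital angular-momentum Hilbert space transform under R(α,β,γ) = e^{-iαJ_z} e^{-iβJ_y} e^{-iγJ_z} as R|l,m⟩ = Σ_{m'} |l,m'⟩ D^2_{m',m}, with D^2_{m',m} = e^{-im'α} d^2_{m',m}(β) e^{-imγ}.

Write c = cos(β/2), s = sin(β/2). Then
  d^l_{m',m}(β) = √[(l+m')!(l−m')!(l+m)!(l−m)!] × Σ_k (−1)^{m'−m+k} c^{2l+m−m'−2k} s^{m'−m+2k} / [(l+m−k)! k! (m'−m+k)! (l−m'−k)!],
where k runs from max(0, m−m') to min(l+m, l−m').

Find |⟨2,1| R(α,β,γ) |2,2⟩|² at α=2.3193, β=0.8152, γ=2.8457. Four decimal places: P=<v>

P=0.3764

First d^2_{1,2}(β=0.8152), then the phase factors e^{-i(1)α} and e^{-i(2)γ}:
Half-angle: c=0.918075, s=0.396407. N=√(6·1·24·1)=12.000000
k∈{1} keeps every argument non-negative
  k=1: (−1)^0·12.0000/(6)·0.9181^3·0.3964^1 = +0.613487
d^2_{1,2}(0.8152) = +0.613487
|D^2_{1,2}|² = |d^2_{1,2}(β)|² = (+0.613487)² = 0.376367 (the z-rotation phases have unit modulus)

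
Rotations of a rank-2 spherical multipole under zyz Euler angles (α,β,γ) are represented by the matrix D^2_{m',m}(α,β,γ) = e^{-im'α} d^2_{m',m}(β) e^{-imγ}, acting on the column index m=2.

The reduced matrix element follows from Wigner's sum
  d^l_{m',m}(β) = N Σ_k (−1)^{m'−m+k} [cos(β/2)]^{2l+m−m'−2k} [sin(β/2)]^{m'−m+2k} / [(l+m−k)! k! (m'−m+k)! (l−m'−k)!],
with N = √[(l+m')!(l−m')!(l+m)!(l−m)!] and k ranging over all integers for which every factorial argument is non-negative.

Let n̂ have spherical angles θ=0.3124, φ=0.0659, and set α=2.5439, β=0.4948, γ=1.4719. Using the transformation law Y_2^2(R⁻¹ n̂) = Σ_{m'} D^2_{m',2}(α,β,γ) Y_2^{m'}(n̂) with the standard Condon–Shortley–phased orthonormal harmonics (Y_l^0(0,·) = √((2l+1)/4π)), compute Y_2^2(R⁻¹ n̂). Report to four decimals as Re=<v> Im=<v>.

Re=-0.1348 Im=-0.1262

Need the full column D^2_{m',2} for m'=−2..2 at α=2.5439, β=0.4948, γ=1.4719.
cos(β/2)=0.969552, sin(β/2)=0.244884
d^2_{-2,2}: single k=4 term ⇒ +0.003596;  D = -0.001950+0.003021i
d^2_{-1,2}: single k=3 term ⇒ +0.028476;  D = +0.026229-0.011087i
d^2_{0,2}: single k=2 term ⇒ +0.138083;  D = -0.135390-0.027134i
d^2_{1,2}: single k=1 term ⇒ +0.446379;  D = +0.312438+0.318806i
d^2_{2,2}: single k=0 term ⇒ +0.883660;  D = -0.156130-0.869758i
Y_2^{m'}(θ=0.3124,φ=0.0659) and Σ D·Y over m':
  (-0.0020+0.0030i)·(+0.0362-0.0048i)  (+0.0262-0.0111i)·(+0.2255-0.0149i)  (-0.1354-0.0271i)·(+0.5414+0.0000i)  (+0.3124+0.3188i)·(-0.2255-0.0149i)  (-0.1561-0.8698i)·(+0.0362+0.0048i)
Y_2^2(R⁻¹ n̂) = -0.134783-0.126195i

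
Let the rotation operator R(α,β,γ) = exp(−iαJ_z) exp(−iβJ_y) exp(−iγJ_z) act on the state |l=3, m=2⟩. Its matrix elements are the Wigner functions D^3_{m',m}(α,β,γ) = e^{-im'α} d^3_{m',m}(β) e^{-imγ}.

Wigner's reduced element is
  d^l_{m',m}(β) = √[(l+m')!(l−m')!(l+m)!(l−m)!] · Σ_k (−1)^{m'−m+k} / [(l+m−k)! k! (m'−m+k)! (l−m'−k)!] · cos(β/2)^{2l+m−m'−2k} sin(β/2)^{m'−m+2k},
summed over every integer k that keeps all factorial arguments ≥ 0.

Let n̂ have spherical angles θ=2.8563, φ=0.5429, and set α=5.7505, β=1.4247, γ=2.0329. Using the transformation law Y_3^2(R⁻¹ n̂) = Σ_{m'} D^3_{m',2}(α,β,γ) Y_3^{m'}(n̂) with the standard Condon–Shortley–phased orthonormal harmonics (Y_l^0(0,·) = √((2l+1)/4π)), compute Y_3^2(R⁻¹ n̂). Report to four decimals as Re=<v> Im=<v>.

Need the full column D^3_{m',2} for m'=−3..3 at α=5.7505, β=1.4247, γ=2.0329.
cos(β/2)=0.756828, sin(β/2)=0.653614
d^3_{-3,2}: single k=5 term ⇒ +0.221146;  D = +0.180072+0.128373i
d^3_{-2,2}: k∈[4..5] ⇒ +0.522697 -0.077970 = +0.444727;  D = +0.180847+0.406296i
d^3_{-1,2}: k∈[3..4] ⇒ +0.765572 -0.285499 = +0.480073;  D = -0.054564+0.476962i
d^3_{0,2}: k∈[2..3] ⇒ +0.767701 -0.572586 = +0.195115;  D = -0.117551+0.155730i
d^3_{1,2}: k∈[1..2] ⇒ +0.513224 -0.765572 = -0.252347;  D = +0.233252-0.096295i
d^3_{2,2}: k∈[0..1] ⇒ +0.187924 -0.700812 = -0.512888;  D = +0.507786+0.072161i
d^3_{3,2}: single k=0 term ⇒ -0.397542;  D = +0.310650+0.248065i
Y_3^{m'}(θ=2.8563,φ=0.5429) and Σ D·Y over m':
  (+0.1801+0.1284i)·(-0.0005-0.0093i)  (+0.1808+0.4063i)·(-0.0362+0.0687i)  (-0.0546+0.4770i)·(+0.2807-0.1693i)  (-0.1176+0.1557i)·(-0.5744+0.0000i)  (+0.2333-0.0963i)·(-0.2807-0.1693i)  (+0.5078+0.0722i)·(-0.0362-0.0687i)  (+0.3106+0.2481i)·(+0.0005-0.0093i)
Y_3^2(R⁻¹ n̂) = +0.006869-0.003098i

Re=0.0069 Im=-0.0031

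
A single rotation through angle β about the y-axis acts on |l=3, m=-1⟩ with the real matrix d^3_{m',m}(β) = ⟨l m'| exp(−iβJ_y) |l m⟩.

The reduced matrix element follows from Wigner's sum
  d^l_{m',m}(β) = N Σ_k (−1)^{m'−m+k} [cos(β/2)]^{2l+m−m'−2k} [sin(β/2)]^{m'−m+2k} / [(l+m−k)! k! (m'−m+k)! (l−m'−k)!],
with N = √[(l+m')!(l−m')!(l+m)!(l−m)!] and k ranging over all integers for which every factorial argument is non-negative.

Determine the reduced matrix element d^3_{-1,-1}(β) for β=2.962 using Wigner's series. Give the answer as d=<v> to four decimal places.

d=0.0470

d^3_{-1,-1}(β=2.962) via Wigner's sum:
With c≡cos(β/2)=0.089676 and s≡sin(β/2)=0.995971, N=[2·24·2·24]^{1/2}=48.000000
The bounds max(0,m−m')=0 and min(l+m,l−m')=2 give 3 terms
  k=0: (−1)^0·48.0000/(48)·0.0897^6·0.9960^0 = +0.000001
  k=1: (−1)^1·48.0000/(6)·0.0897^4·0.9960^2 = -0.000513
  k=2: (−1)^2·48.0000/(8)·0.0897^2·0.9960^4 = +0.047477
d^3_{-1,-1}(2.962) = +0.000001 -0.000513 +0.047477 = +0.046965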